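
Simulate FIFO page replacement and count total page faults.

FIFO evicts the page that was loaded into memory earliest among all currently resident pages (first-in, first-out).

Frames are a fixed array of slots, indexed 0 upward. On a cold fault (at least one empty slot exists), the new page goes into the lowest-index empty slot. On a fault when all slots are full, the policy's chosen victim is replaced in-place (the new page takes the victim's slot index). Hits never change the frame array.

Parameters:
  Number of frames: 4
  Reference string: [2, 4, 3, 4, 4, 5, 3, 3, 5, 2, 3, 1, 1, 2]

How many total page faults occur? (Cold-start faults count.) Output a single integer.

Step 0: ref 2 → FAULT, frames=[2,-,-,-]
Step 1: ref 4 → FAULT, frames=[2,4,-,-]
Step 2: ref 3 → FAULT, frames=[2,4,3,-]
Step 3: ref 4 → HIT, frames=[2,4,3,-]
Step 4: ref 4 → HIT, frames=[2,4,3,-]
Step 5: ref 5 → FAULT, frames=[2,4,3,5]
Step 6: ref 3 → HIT, frames=[2,4,3,5]
Step 7: ref 3 → HIT, frames=[2,4,3,5]
Step 8: ref 5 → HIT, frames=[2,4,3,5]
Step 9: ref 2 → HIT, frames=[2,4,3,5]
Step 10: ref 3 → HIT, frames=[2,4,3,5]
Step 11: ref 1 → FAULT (evict 2), frames=[1,4,3,5]
Step 12: ref 1 → HIT, frames=[1,4,3,5]
Step 13: ref 2 → FAULT (evict 4), frames=[1,2,3,5]
Total faults: 6

Answer: 6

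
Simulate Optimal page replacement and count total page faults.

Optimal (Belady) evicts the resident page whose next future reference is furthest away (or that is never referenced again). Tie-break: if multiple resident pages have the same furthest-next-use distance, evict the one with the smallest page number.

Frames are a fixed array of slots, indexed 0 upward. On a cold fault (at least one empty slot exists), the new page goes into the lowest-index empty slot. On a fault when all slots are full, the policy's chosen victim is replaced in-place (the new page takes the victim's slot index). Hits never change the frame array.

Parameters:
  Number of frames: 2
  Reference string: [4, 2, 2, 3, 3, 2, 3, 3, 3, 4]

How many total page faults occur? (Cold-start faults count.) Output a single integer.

Answer: 4

Derivation:
Step 0: ref 4 → FAULT, frames=[4,-]
Step 1: ref 2 → FAULT, frames=[4,2]
Step 2: ref 2 → HIT, frames=[4,2]
Step 3: ref 3 → FAULT (evict 4), frames=[3,2]
Step 4: ref 3 → HIT, frames=[3,2]
Step 5: ref 2 → HIT, frames=[3,2]
Step 6: ref 3 → HIT, frames=[3,2]
Step 7: ref 3 → HIT, frames=[3,2]
Step 8: ref 3 → HIT, frames=[3,2]
Step 9: ref 4 → FAULT (evict 2), frames=[3,4]
Total faults: 4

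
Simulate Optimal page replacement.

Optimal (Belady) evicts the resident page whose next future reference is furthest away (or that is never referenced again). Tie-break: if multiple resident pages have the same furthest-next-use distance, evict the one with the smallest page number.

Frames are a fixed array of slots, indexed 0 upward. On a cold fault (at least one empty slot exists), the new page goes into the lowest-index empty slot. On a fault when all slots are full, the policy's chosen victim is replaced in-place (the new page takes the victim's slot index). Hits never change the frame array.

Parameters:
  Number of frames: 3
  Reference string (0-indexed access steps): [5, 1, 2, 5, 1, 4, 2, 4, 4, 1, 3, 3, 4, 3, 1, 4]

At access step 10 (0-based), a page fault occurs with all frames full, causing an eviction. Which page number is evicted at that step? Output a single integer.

Answer: 2

Derivation:
Step 0: ref 5 -> FAULT, frames=[5,-,-]
Step 1: ref 1 -> FAULT, frames=[5,1,-]
Step 2: ref 2 -> FAULT, frames=[5,1,2]
Step 3: ref 5 -> HIT, frames=[5,1,2]
Step 4: ref 1 -> HIT, frames=[5,1,2]
Step 5: ref 4 -> FAULT, evict 5, frames=[4,1,2]
Step 6: ref 2 -> HIT, frames=[4,1,2]
Step 7: ref 4 -> HIT, frames=[4,1,2]
Step 8: ref 4 -> HIT, frames=[4,1,2]
Step 9: ref 1 -> HIT, frames=[4,1,2]
Step 10: ref 3 -> FAULT, evict 2, frames=[4,1,3]
At step 10: evicted page 2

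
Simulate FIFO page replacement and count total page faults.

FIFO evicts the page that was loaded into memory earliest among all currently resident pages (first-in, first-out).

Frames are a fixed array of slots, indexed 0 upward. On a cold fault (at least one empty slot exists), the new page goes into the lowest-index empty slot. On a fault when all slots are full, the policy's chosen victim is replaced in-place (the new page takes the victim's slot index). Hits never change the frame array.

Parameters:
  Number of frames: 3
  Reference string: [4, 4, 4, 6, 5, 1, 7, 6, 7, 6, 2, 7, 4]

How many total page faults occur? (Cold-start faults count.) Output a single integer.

Answer: 8

Derivation:
Step 0: ref 4 → FAULT, frames=[4,-,-]
Step 1: ref 4 → HIT, frames=[4,-,-]
Step 2: ref 4 → HIT, frames=[4,-,-]
Step 3: ref 6 → FAULT, frames=[4,6,-]
Step 4: ref 5 → FAULT, frames=[4,6,5]
Step 5: ref 1 → FAULT (evict 4), frames=[1,6,5]
Step 6: ref 7 → FAULT (evict 6), frames=[1,7,5]
Step 7: ref 6 → FAULT (evict 5), frames=[1,7,6]
Step 8: ref 7 → HIT, frames=[1,7,6]
Step 9: ref 6 → HIT, frames=[1,7,6]
Step 10: ref 2 → FAULT (evict 1), frames=[2,7,6]
Step 11: ref 7 → HIT, frames=[2,7,6]
Step 12: ref 4 → FAULT (evict 7), frames=[2,4,6]
Total faults: 8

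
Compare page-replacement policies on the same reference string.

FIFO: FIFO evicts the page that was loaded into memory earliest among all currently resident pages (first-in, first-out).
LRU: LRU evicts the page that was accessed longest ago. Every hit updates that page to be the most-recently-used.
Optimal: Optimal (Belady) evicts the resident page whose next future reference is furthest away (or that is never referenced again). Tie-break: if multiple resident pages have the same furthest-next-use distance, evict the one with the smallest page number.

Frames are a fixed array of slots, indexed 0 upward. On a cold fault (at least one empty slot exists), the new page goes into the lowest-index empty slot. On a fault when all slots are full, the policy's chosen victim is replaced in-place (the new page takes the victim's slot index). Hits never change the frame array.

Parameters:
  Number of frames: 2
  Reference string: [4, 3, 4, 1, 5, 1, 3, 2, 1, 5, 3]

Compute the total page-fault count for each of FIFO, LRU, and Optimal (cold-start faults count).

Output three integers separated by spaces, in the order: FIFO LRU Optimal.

--- FIFO ---
  step 0: ref 4 -> FAULT, frames=[4,-] (faults so far: 1)
  step 1: ref 3 -> FAULT, frames=[4,3] (faults so far: 2)
  step 2: ref 4 -> HIT, frames=[4,3] (faults so far: 2)
  step 3: ref 1 -> FAULT, evict 4, frames=[1,3] (faults so far: 3)
  step 4: ref 5 -> FAULT, evict 3, frames=[1,5] (faults so far: 4)
  step 5: ref 1 -> HIT, frames=[1,5] (faults so far: 4)
  step 6: ref 3 -> FAULT, evict 1, frames=[3,5] (faults so far: 5)
  step 7: ref 2 -> FAULT, evict 5, frames=[3,2] (faults so far: 6)
  step 8: ref 1 -> FAULT, evict 3, frames=[1,2] (faults so far: 7)
  step 9: ref 5 -> FAULT, evict 2, frames=[1,5] (faults so far: 8)
  step 10: ref 3 -> FAULT, evict 1, frames=[3,5] (faults so far: 9)
  FIFO total faults: 9
--- LRU ---
  step 0: ref 4 -> FAULT, frames=[4,-] (faults so far: 1)
  step 1: ref 3 -> FAULT, frames=[4,3] (faults so far: 2)
  step 2: ref 4 -> HIT, frames=[4,3] (faults so far: 2)
  step 3: ref 1 -> FAULT, evict 3, frames=[4,1] (faults so far: 3)
  step 4: ref 5 -> FAULT, evict 4, frames=[5,1] (faults so far: 4)
  step 5: ref 1 -> HIT, frames=[5,1] (faults so far: 4)
  step 6: ref 3 -> FAULT, evict 5, frames=[3,1] (faults so far: 5)
  step 7: ref 2 -> FAULT, evict 1, frames=[3,2] (faults so far: 6)
  step 8: ref 1 -> FAULT, evict 3, frames=[1,2] (faults so far: 7)
  step 9: ref 5 -> FAULT, evict 2, frames=[1,5] (faults so far: 8)
  step 10: ref 3 -> FAULT, evict 1, frames=[3,5] (faults so far: 9)
  LRU total faults: 9
--- Optimal ---
  step 0: ref 4 -> FAULT, frames=[4,-] (faults so far: 1)
  step 1: ref 3 -> FAULT, frames=[4,3] (faults so far: 2)
  step 2: ref 4 -> HIT, frames=[4,3] (faults so far: 2)
  step 3: ref 1 -> FAULT, evict 4, frames=[1,3] (faults so far: 3)
  step 4: ref 5 -> FAULT, evict 3, frames=[1,5] (faults so far: 4)
  step 5: ref 1 -> HIT, frames=[1,5] (faults so far: 4)
  step 6: ref 3 -> FAULT, evict 5, frames=[1,3] (faults so far: 5)
  step 7: ref 2 -> FAULT, evict 3, frames=[1,2] (faults so far: 6)
  step 8: ref 1 -> HIT, frames=[1,2] (faults so far: 6)
  step 9: ref 5 -> FAULT, evict 1, frames=[5,2] (faults so far: 7)
  step 10: ref 3 -> FAULT, evict 2, frames=[5,3] (faults so far: 8)
  Optimal total faults: 8

Answer: 9 9 8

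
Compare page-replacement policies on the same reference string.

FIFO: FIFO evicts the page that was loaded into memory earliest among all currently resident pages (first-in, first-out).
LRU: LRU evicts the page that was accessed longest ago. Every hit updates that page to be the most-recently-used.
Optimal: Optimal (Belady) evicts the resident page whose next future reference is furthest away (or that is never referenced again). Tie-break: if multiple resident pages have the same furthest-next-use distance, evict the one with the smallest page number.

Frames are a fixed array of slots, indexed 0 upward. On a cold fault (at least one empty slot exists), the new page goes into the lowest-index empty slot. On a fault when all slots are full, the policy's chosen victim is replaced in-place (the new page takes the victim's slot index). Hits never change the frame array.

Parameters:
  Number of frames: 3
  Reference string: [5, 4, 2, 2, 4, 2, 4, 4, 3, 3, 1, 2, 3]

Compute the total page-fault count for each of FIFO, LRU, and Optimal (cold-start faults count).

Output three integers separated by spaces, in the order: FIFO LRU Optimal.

Answer: 5 6 5

Derivation:
--- FIFO ---
  step 0: ref 5 -> FAULT, frames=[5,-,-] (faults so far: 1)
  step 1: ref 4 -> FAULT, frames=[5,4,-] (faults so far: 2)
  step 2: ref 2 -> FAULT, frames=[5,4,2] (faults so far: 3)
  step 3: ref 2 -> HIT, frames=[5,4,2] (faults so far: 3)
  step 4: ref 4 -> HIT, frames=[5,4,2] (faults so far: 3)
  step 5: ref 2 -> HIT, frames=[5,4,2] (faults so far: 3)
  step 6: ref 4 -> HIT, frames=[5,4,2] (faults so far: 3)
  step 7: ref 4 -> HIT, frames=[5,4,2] (faults so far: 3)
  step 8: ref 3 -> FAULT, evict 5, frames=[3,4,2] (faults so far: 4)
  step 9: ref 3 -> HIT, frames=[3,4,2] (faults so far: 4)
  step 10: ref 1 -> FAULT, evict 4, frames=[3,1,2] (faults so far: 5)
  step 11: ref 2 -> HIT, frames=[3,1,2] (faults so far: 5)
  step 12: ref 3 -> HIT, frames=[3,1,2] (faults so far: 5)
  FIFO total faults: 5
--- LRU ---
  step 0: ref 5 -> FAULT, frames=[5,-,-] (faults so far: 1)
  step 1: ref 4 -> FAULT, frames=[5,4,-] (faults so far: 2)
  step 2: ref 2 -> FAULT, frames=[5,4,2] (faults so far: 3)
  step 3: ref 2 -> HIT, frames=[5,4,2] (faults so far: 3)
  step 4: ref 4 -> HIT, frames=[5,4,2] (faults so far: 3)
  step 5: ref 2 -> HIT, frames=[5,4,2] (faults so far: 3)
  step 6: ref 4 -> HIT, frames=[5,4,2] (faults so far: 3)
  step 7: ref 4 -> HIT, frames=[5,4,2] (faults so far: 3)
  step 8: ref 3 -> FAULT, evict 5, frames=[3,4,2] (faults so far: 4)
  step 9: ref 3 -> HIT, frames=[3,4,2] (faults so far: 4)
  step 10: ref 1 -> FAULT, evict 2, frames=[3,4,1] (faults so far: 5)
  step 11: ref 2 -> FAULT, evict 4, frames=[3,2,1] (faults so far: 6)
  step 12: ref 3 -> HIT, frames=[3,2,1] (faults so far: 6)
  LRU total faults: 6
--- Optimal ---
  step 0: ref 5 -> FAULT, frames=[5,-,-] (faults so far: 1)
  step 1: ref 4 -> FAULT, frames=[5,4,-] (faults so far: 2)
  step 2: ref 2 -> FAULT, frames=[5,4,2] (faults so far: 3)
  step 3: ref 2 -> HIT, frames=[5,4,2] (faults so far: 3)
  step 4: ref 4 -> HIT, frames=[5,4,2] (faults so far: 3)
  step 5: ref 2 -> HIT, frames=[5,4,2] (faults so far: 3)
  step 6: ref 4 -> HIT, frames=[5,4,2] (faults so far: 3)
  step 7: ref 4 -> HIT, frames=[5,4,2] (faults so far: 3)
  step 8: ref 3 -> FAULT, evict 4, frames=[5,3,2] (faults so far: 4)
  step 9: ref 3 -> HIT, frames=[5,3,2] (faults so far: 4)
  step 10: ref 1 -> FAULT, evict 5, frames=[1,3,2] (faults so far: 5)
  step 11: ref 2 -> HIT, frames=[1,3,2] (faults so far: 5)
  step 12: ref 3 -> HIT, frames=[1,3,2] (faults so far: 5)
  Optimal total faults: 5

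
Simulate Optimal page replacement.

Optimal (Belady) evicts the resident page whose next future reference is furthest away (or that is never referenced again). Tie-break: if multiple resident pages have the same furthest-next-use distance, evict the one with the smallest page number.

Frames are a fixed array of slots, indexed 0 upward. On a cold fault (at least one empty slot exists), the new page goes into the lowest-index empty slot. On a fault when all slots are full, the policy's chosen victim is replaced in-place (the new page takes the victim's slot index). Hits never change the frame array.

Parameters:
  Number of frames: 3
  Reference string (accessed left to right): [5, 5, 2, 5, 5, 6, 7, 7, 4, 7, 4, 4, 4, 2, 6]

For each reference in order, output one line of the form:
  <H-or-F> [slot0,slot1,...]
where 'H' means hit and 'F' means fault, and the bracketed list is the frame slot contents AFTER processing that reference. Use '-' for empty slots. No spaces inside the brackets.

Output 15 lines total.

F [5,-,-]
H [5,-,-]
F [5,2,-]
H [5,2,-]
H [5,2,-]
F [5,2,6]
F [7,2,6]
H [7,2,6]
F [7,2,4]
H [7,2,4]
H [7,2,4]
H [7,2,4]
H [7,2,4]
H [7,2,4]
F [7,6,4]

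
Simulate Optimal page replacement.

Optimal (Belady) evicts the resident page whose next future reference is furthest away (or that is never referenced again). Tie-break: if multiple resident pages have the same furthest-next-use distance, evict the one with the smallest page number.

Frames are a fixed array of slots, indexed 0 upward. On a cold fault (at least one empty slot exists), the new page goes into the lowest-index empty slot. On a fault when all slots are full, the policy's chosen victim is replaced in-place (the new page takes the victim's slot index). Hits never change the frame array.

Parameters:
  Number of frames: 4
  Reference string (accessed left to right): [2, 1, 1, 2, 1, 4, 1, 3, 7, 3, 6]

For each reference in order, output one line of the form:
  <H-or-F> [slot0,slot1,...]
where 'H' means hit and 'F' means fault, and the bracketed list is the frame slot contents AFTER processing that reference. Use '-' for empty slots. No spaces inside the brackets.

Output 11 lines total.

F [2,-,-,-]
F [2,1,-,-]
H [2,1,-,-]
H [2,1,-,-]
H [2,1,-,-]
F [2,1,4,-]
H [2,1,4,-]
F [2,1,4,3]
F [2,7,4,3]
H [2,7,4,3]
F [6,7,4,3]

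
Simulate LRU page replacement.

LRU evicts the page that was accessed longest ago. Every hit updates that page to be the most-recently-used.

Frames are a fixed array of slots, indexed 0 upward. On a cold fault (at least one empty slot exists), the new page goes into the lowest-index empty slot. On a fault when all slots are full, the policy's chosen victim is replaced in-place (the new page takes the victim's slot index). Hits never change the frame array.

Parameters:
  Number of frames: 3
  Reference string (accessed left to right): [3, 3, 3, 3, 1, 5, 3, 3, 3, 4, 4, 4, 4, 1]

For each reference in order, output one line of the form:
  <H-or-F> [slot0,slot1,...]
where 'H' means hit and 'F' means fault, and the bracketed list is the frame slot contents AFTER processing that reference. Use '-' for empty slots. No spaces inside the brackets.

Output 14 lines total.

F [3,-,-]
H [3,-,-]
H [3,-,-]
H [3,-,-]
F [3,1,-]
F [3,1,5]
H [3,1,5]
H [3,1,5]
H [3,1,5]
F [3,4,5]
H [3,4,5]
H [3,4,5]
H [3,4,5]
F [3,4,1]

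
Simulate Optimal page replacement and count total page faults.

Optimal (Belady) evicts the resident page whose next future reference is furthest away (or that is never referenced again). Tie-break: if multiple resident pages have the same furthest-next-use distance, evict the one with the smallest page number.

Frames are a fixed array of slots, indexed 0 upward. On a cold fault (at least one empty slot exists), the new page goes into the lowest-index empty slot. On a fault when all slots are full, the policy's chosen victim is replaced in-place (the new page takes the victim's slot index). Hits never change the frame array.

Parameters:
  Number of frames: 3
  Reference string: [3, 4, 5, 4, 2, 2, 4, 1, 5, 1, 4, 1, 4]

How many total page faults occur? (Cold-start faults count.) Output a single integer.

Answer: 5

Derivation:
Step 0: ref 3 → FAULT, frames=[3,-,-]
Step 1: ref 4 → FAULT, frames=[3,4,-]
Step 2: ref 5 → FAULT, frames=[3,4,5]
Step 3: ref 4 → HIT, frames=[3,4,5]
Step 4: ref 2 → FAULT (evict 3), frames=[2,4,5]
Step 5: ref 2 → HIT, frames=[2,4,5]
Step 6: ref 4 → HIT, frames=[2,4,5]
Step 7: ref 1 → FAULT (evict 2), frames=[1,4,5]
Step 8: ref 5 → HIT, frames=[1,4,5]
Step 9: ref 1 → HIT, frames=[1,4,5]
Step 10: ref 4 → HIT, frames=[1,4,5]
Step 11: ref 1 → HIT, frames=[1,4,5]
Step 12: ref 4 → HIT, frames=[1,4,5]
Total faults: 5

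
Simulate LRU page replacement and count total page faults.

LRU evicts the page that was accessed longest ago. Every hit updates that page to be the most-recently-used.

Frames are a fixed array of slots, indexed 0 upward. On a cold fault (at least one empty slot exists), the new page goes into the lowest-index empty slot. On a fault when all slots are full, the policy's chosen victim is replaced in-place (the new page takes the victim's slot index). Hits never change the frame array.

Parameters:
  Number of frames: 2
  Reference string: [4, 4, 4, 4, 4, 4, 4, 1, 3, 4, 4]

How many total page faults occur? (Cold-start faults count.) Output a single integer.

Answer: 4

Derivation:
Step 0: ref 4 → FAULT, frames=[4,-]
Step 1: ref 4 → HIT, frames=[4,-]
Step 2: ref 4 → HIT, frames=[4,-]
Step 3: ref 4 → HIT, frames=[4,-]
Step 4: ref 4 → HIT, frames=[4,-]
Step 5: ref 4 → HIT, frames=[4,-]
Step 6: ref 4 → HIT, frames=[4,-]
Step 7: ref 1 → FAULT, frames=[4,1]
Step 8: ref 3 → FAULT (evict 4), frames=[3,1]
Step 9: ref 4 → FAULT (evict 1), frames=[3,4]
Step 10: ref 4 → HIT, frames=[3,4]
Total faults: 4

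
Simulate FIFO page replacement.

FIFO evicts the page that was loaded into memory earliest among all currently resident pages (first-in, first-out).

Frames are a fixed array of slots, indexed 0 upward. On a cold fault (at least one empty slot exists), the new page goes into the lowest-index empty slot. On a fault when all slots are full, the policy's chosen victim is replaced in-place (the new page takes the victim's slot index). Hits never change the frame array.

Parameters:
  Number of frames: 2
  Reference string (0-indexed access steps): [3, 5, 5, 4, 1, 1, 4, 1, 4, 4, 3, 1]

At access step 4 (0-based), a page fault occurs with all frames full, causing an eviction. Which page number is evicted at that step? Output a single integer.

Step 0: ref 3 -> FAULT, frames=[3,-]
Step 1: ref 5 -> FAULT, frames=[3,5]
Step 2: ref 5 -> HIT, frames=[3,5]
Step 3: ref 4 -> FAULT, evict 3, frames=[4,5]
Step 4: ref 1 -> FAULT, evict 5, frames=[4,1]
At step 4: evicted page 5

Answer: 5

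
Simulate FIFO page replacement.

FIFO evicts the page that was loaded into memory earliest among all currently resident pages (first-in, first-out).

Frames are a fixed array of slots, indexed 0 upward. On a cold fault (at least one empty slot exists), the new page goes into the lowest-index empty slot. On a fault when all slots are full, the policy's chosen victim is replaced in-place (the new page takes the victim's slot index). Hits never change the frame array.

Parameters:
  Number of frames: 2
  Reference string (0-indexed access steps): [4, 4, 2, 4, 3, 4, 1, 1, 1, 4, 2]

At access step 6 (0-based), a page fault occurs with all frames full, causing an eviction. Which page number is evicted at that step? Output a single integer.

Answer: 3

Derivation:
Step 0: ref 4 -> FAULT, frames=[4,-]
Step 1: ref 4 -> HIT, frames=[4,-]
Step 2: ref 2 -> FAULT, frames=[4,2]
Step 3: ref 4 -> HIT, frames=[4,2]
Step 4: ref 3 -> FAULT, evict 4, frames=[3,2]
Step 5: ref 4 -> FAULT, evict 2, frames=[3,4]
Step 6: ref 1 -> FAULT, evict 3, frames=[1,4]
At step 6: evicted page 3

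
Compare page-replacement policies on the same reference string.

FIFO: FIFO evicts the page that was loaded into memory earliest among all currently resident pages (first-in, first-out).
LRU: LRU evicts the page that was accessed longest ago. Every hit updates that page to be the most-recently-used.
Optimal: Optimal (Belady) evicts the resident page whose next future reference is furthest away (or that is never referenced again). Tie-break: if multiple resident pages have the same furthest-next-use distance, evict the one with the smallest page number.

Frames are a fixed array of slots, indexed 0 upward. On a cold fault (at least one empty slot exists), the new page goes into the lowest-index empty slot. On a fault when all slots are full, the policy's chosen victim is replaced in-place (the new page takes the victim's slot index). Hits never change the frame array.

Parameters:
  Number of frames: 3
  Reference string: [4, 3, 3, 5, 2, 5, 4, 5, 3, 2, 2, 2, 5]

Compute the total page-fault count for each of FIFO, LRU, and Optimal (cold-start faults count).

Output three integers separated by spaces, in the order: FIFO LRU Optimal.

Answer: 7 7 5

Derivation:
--- FIFO ---
  step 0: ref 4 -> FAULT, frames=[4,-,-] (faults so far: 1)
  step 1: ref 3 -> FAULT, frames=[4,3,-] (faults so far: 2)
  step 2: ref 3 -> HIT, frames=[4,3,-] (faults so far: 2)
  step 3: ref 5 -> FAULT, frames=[4,3,5] (faults so far: 3)
  step 4: ref 2 -> FAULT, evict 4, frames=[2,3,5] (faults so far: 4)
  step 5: ref 5 -> HIT, frames=[2,3,5] (faults so far: 4)
  step 6: ref 4 -> FAULT, evict 3, frames=[2,4,5] (faults so far: 5)
  step 7: ref 5 -> HIT, frames=[2,4,5] (faults so far: 5)
  step 8: ref 3 -> FAULT, evict 5, frames=[2,4,3] (faults so far: 6)
  step 9: ref 2 -> HIT, frames=[2,4,3] (faults so far: 6)
  step 10: ref 2 -> HIT, frames=[2,4,3] (faults so far: 6)
  step 11: ref 2 -> HIT, frames=[2,4,3] (faults so far: 6)
  step 12: ref 5 -> FAULT, evict 2, frames=[5,4,3] (faults so far: 7)
  FIFO total faults: 7
--- LRU ---
  step 0: ref 4 -> FAULT, frames=[4,-,-] (faults so far: 1)
  step 1: ref 3 -> FAULT, frames=[4,3,-] (faults so far: 2)
  step 2: ref 3 -> HIT, frames=[4,3,-] (faults so far: 2)
  step 3: ref 5 -> FAULT, frames=[4,3,5] (faults so far: 3)
  step 4: ref 2 -> FAULT, evict 4, frames=[2,3,5] (faults so far: 4)
  step 5: ref 5 -> HIT, frames=[2,3,5] (faults so far: 4)
  step 6: ref 4 -> FAULT, evict 3, frames=[2,4,5] (faults so far: 5)
  step 7: ref 5 -> HIT, frames=[2,4,5] (faults so far: 5)
  step 8: ref 3 -> FAULT, evict 2, frames=[3,4,5] (faults so far: 6)
  step 9: ref 2 -> FAULT, evict 4, frames=[3,2,5] (faults so far: 7)
  step 10: ref 2 -> HIT, frames=[3,2,5] (faults so far: 7)
  step 11: ref 2 -> HIT, frames=[3,2,5] (faults so far: 7)
  step 12: ref 5 -> HIT, frames=[3,2,5] (faults so far: 7)
  LRU total faults: 7
--- Optimal ---
  step 0: ref 4 -> FAULT, frames=[4,-,-] (faults so far: 1)
  step 1: ref 3 -> FAULT, frames=[4,3,-] (faults so far: 2)
  step 2: ref 3 -> HIT, frames=[4,3,-] (faults so far: 2)
  step 3: ref 5 -> FAULT, frames=[4,3,5] (faults so far: 3)
  step 4: ref 2 -> FAULT, evict 3, frames=[4,2,5] (faults so far: 4)
  step 5: ref 5 -> HIT, frames=[4,2,5] (faults so far: 4)
  step 6: ref 4 -> HIT, frames=[4,2,5] (faults so far: 4)
  step 7: ref 5 -> HIT, frames=[4,2,5] (faults so far: 4)
  step 8: ref 3 -> FAULT, evict 4, frames=[3,2,5] (faults so far: 5)
  step 9: ref 2 -> HIT, frames=[3,2,5] (faults so far: 5)
  step 10: ref 2 -> HIT, frames=[3,2,5] (faults so far: 5)
  step 11: ref 2 -> HIT, frames=[3,2,5] (faults so far: 5)
  step 12: ref 5 -> HIT, frames=[3,2,5] (faults so far: 5)
  Optimal total faults: 5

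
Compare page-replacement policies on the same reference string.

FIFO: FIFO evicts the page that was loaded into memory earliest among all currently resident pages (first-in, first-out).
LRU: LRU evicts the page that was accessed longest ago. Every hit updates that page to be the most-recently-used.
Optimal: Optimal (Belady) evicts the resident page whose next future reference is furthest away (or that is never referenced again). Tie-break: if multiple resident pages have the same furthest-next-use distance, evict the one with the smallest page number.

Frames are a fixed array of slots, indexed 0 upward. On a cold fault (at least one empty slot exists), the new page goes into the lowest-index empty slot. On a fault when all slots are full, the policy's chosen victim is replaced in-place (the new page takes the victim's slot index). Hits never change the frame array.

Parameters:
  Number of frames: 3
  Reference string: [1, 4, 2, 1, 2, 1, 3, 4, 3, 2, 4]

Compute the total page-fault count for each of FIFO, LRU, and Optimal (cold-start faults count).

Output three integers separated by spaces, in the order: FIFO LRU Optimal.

--- FIFO ---
  step 0: ref 1 -> FAULT, frames=[1,-,-] (faults so far: 1)
  step 1: ref 4 -> FAULT, frames=[1,4,-] (faults so far: 2)
  step 2: ref 2 -> FAULT, frames=[1,4,2] (faults so far: 3)
  step 3: ref 1 -> HIT, frames=[1,4,2] (faults so far: 3)
  step 4: ref 2 -> HIT, frames=[1,4,2] (faults so far: 3)
  step 5: ref 1 -> HIT, frames=[1,4,2] (faults so far: 3)
  step 6: ref 3 -> FAULT, evict 1, frames=[3,4,2] (faults so far: 4)
  step 7: ref 4 -> HIT, frames=[3,4,2] (faults so far: 4)
  step 8: ref 3 -> HIT, frames=[3,4,2] (faults so far: 4)
  step 9: ref 2 -> HIT, frames=[3,4,2] (faults so far: 4)
  step 10: ref 4 -> HIT, frames=[3,4,2] (faults so far: 4)
  FIFO total faults: 4
--- LRU ---
  step 0: ref 1 -> FAULT, frames=[1,-,-] (faults so far: 1)
  step 1: ref 4 -> FAULT, frames=[1,4,-] (faults so far: 2)
  step 2: ref 2 -> FAULT, frames=[1,4,2] (faults so far: 3)
  step 3: ref 1 -> HIT, frames=[1,4,2] (faults so far: 3)
  step 4: ref 2 -> HIT, frames=[1,4,2] (faults so far: 3)
  step 5: ref 1 -> HIT, frames=[1,4,2] (faults so far: 3)
  step 6: ref 3 -> FAULT, evict 4, frames=[1,3,2] (faults so far: 4)
  step 7: ref 4 -> FAULT, evict 2, frames=[1,3,4] (faults so far: 5)
  step 8: ref 3 -> HIT, frames=[1,3,4] (faults so far: 5)
  step 9: ref 2 -> FAULT, evict 1, frames=[2,3,4] (faults so far: 6)
  step 10: ref 4 -> HIT, frames=[2,3,4] (faults so far: 6)
  LRU total faults: 6
--- Optimal ---
  step 0: ref 1 -> FAULT, frames=[1,-,-] (faults so far: 1)
  step 1: ref 4 -> FAULT, frames=[1,4,-] (faults so far: 2)
  step 2: ref 2 -> FAULT, frames=[1,4,2] (faults so far: 3)
  step 3: ref 1 -> HIT, frames=[1,4,2] (faults so far: 3)
  step 4: ref 2 -> HIT, frames=[1,4,2] (faults so far: 3)
  step 5: ref 1 -> HIT, frames=[1,4,2] (faults so far: 3)
  step 6: ref 3 -> FAULT, evict 1, frames=[3,4,2] (faults so far: 4)
  step 7: ref 4 -> HIT, frames=[3,4,2] (faults so far: 4)
  step 8: ref 3 -> HIT, frames=[3,4,2] (faults so far: 4)
  step 9: ref 2 -> HIT, frames=[3,4,2] (faults so far: 4)
  step 10: ref 4 -> HIT, frames=[3,4,2] (faults so far: 4)
  Optimal total faults: 4

Answer: 4 6 4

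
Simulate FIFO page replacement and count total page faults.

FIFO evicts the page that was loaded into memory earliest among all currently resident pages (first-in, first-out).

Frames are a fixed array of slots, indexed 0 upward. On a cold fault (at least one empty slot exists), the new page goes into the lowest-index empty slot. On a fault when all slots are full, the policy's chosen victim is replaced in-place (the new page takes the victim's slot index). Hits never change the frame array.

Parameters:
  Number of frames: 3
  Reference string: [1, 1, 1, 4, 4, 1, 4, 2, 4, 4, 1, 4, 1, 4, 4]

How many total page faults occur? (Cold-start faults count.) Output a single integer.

Step 0: ref 1 → FAULT, frames=[1,-,-]
Step 1: ref 1 → HIT, frames=[1,-,-]
Step 2: ref 1 → HIT, frames=[1,-,-]
Step 3: ref 4 → FAULT, frames=[1,4,-]
Step 4: ref 4 → HIT, frames=[1,4,-]
Step 5: ref 1 → HIT, frames=[1,4,-]
Step 6: ref 4 → HIT, frames=[1,4,-]
Step 7: ref 2 → FAULT, frames=[1,4,2]
Step 8: ref 4 → HIT, frames=[1,4,2]
Step 9: ref 4 → HIT, frames=[1,4,2]
Step 10: ref 1 → HIT, frames=[1,4,2]
Step 11: ref 4 → HIT, frames=[1,4,2]
Step 12: ref 1 → HIT, frames=[1,4,2]
Step 13: ref 4 → HIT, frames=[1,4,2]
Step 14: ref 4 → HIT, frames=[1,4,2]
Total faults: 3

Answer: 3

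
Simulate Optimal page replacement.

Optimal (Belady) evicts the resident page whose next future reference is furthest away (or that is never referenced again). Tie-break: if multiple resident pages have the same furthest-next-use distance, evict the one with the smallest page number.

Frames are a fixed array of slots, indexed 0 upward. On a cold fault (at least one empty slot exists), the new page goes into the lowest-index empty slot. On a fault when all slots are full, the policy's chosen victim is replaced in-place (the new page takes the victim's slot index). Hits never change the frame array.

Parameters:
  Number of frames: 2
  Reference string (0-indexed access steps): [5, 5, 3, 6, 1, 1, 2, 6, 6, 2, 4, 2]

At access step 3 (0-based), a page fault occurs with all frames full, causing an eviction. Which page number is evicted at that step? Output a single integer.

Answer: 3

Derivation:
Step 0: ref 5 -> FAULT, frames=[5,-]
Step 1: ref 5 -> HIT, frames=[5,-]
Step 2: ref 3 -> FAULT, frames=[5,3]
Step 3: ref 6 -> FAULT, evict 3, frames=[5,6]
At step 3: evicted page 3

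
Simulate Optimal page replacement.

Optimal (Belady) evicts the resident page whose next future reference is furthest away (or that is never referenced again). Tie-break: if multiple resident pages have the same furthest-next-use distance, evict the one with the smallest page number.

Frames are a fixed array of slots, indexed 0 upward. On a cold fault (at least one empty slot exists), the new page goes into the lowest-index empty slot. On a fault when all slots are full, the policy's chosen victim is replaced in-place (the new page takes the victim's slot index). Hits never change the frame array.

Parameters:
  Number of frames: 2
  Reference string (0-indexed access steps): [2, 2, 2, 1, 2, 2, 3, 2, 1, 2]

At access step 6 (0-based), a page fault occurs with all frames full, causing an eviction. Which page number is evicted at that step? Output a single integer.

Answer: 1

Derivation:
Step 0: ref 2 -> FAULT, frames=[2,-]
Step 1: ref 2 -> HIT, frames=[2,-]
Step 2: ref 2 -> HIT, frames=[2,-]
Step 3: ref 1 -> FAULT, frames=[2,1]
Step 4: ref 2 -> HIT, frames=[2,1]
Step 5: ref 2 -> HIT, frames=[2,1]
Step 6: ref 3 -> FAULT, evict 1, frames=[2,3]
At step 6: evicted page 1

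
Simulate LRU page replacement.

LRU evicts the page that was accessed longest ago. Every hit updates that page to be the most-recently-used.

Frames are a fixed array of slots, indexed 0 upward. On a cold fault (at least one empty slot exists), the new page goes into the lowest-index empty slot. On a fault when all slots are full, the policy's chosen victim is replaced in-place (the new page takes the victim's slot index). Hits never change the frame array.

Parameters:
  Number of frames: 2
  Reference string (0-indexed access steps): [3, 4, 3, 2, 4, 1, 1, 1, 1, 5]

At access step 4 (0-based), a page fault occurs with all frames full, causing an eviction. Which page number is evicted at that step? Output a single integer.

Answer: 3

Derivation:
Step 0: ref 3 -> FAULT, frames=[3,-]
Step 1: ref 4 -> FAULT, frames=[3,4]
Step 2: ref 3 -> HIT, frames=[3,4]
Step 3: ref 2 -> FAULT, evict 4, frames=[3,2]
Step 4: ref 4 -> FAULT, evict 3, frames=[4,2]
At step 4: evicted page 3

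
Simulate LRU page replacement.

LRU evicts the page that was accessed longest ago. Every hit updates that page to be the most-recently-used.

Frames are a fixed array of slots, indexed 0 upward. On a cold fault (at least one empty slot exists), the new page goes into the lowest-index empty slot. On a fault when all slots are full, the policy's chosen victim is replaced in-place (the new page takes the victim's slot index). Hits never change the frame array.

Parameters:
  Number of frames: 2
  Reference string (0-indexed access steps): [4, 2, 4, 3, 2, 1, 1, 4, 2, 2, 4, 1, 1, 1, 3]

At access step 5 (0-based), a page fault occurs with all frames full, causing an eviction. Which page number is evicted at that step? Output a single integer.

Step 0: ref 4 -> FAULT, frames=[4,-]
Step 1: ref 2 -> FAULT, frames=[4,2]
Step 2: ref 4 -> HIT, frames=[4,2]
Step 3: ref 3 -> FAULT, evict 2, frames=[4,3]
Step 4: ref 2 -> FAULT, evict 4, frames=[2,3]
Step 5: ref 1 -> FAULT, evict 3, frames=[2,1]
At step 5: evicted page 3

Answer: 3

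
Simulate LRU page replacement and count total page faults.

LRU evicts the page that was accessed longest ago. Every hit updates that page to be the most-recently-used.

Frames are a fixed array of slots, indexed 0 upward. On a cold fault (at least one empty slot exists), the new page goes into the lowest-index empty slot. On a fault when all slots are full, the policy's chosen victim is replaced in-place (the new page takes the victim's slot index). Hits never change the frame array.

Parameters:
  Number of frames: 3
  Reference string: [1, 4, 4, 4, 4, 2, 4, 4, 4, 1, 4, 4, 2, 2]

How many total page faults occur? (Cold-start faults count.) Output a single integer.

Step 0: ref 1 → FAULT, frames=[1,-,-]
Step 1: ref 4 → FAULT, frames=[1,4,-]
Step 2: ref 4 → HIT, frames=[1,4,-]
Step 3: ref 4 → HIT, frames=[1,4,-]
Step 4: ref 4 → HIT, frames=[1,4,-]
Step 5: ref 2 → FAULT, frames=[1,4,2]
Step 6: ref 4 → HIT, frames=[1,4,2]
Step 7: ref 4 → HIT, frames=[1,4,2]
Step 8: ref 4 → HIT, frames=[1,4,2]
Step 9: ref 1 → HIT, frames=[1,4,2]
Step 10: ref 4 → HIT, frames=[1,4,2]
Step 11: ref 4 → HIT, frames=[1,4,2]
Step 12: ref 2 → HIT, frames=[1,4,2]
Step 13: ref 2 → HIT, frames=[1,4,2]
Total faults: 3

Answer: 3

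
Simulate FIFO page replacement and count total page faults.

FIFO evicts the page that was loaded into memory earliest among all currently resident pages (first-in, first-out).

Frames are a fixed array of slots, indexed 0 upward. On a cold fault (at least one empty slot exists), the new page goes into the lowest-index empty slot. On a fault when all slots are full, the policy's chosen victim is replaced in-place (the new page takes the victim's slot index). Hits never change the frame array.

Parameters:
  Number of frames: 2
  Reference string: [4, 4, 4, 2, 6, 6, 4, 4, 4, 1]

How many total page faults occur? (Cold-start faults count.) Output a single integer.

Answer: 5

Derivation:
Step 0: ref 4 → FAULT, frames=[4,-]
Step 1: ref 4 → HIT, frames=[4,-]
Step 2: ref 4 → HIT, frames=[4,-]
Step 3: ref 2 → FAULT, frames=[4,2]
Step 4: ref 6 → FAULT (evict 4), frames=[6,2]
Step 5: ref 6 → HIT, frames=[6,2]
Step 6: ref 4 → FAULT (evict 2), frames=[6,4]
Step 7: ref 4 → HIT, frames=[6,4]
Step 8: ref 4 → HIT, frames=[6,4]
Step 9: ref 1 → FAULT (evict 6), frames=[1,4]
Total faults: 5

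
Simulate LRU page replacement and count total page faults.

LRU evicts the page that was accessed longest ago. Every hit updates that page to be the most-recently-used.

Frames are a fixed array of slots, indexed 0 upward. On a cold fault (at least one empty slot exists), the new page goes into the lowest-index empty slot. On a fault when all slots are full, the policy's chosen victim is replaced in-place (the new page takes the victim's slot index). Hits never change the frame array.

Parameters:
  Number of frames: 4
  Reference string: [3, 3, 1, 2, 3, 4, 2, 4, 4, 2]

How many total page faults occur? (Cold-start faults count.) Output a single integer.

Step 0: ref 3 → FAULT, frames=[3,-,-,-]
Step 1: ref 3 → HIT, frames=[3,-,-,-]
Step 2: ref 1 → FAULT, frames=[3,1,-,-]
Step 3: ref 2 → FAULT, frames=[3,1,2,-]
Step 4: ref 3 → HIT, frames=[3,1,2,-]
Step 5: ref 4 → FAULT, frames=[3,1,2,4]
Step 6: ref 2 → HIT, frames=[3,1,2,4]
Step 7: ref 4 → HIT, frames=[3,1,2,4]
Step 8: ref 4 → HIT, frames=[3,1,2,4]
Step 9: ref 2 → HIT, frames=[3,1,2,4]
Total faults: 4

Answer: 4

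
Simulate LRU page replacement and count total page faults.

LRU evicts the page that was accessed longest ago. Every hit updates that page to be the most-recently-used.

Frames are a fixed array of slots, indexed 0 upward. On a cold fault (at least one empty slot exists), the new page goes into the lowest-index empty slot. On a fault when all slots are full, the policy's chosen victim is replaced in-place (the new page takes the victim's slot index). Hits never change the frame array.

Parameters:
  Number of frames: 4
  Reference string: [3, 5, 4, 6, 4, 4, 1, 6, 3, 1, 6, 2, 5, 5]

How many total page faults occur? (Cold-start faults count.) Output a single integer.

Step 0: ref 3 → FAULT, frames=[3,-,-,-]
Step 1: ref 5 → FAULT, frames=[3,5,-,-]
Step 2: ref 4 → FAULT, frames=[3,5,4,-]
Step 3: ref 6 → FAULT, frames=[3,5,4,6]
Step 4: ref 4 → HIT, frames=[3,5,4,6]
Step 5: ref 4 → HIT, frames=[3,5,4,6]
Step 6: ref 1 → FAULT (evict 3), frames=[1,5,4,6]
Step 7: ref 6 → HIT, frames=[1,5,4,6]
Step 8: ref 3 → FAULT (evict 5), frames=[1,3,4,6]
Step 9: ref 1 → HIT, frames=[1,3,4,6]
Step 10: ref 6 → HIT, frames=[1,3,4,6]
Step 11: ref 2 → FAULT (evict 4), frames=[1,3,2,6]
Step 12: ref 5 → FAULT (evict 3), frames=[1,5,2,6]
Step 13: ref 5 → HIT, frames=[1,5,2,6]
Total faults: 8

Answer: 8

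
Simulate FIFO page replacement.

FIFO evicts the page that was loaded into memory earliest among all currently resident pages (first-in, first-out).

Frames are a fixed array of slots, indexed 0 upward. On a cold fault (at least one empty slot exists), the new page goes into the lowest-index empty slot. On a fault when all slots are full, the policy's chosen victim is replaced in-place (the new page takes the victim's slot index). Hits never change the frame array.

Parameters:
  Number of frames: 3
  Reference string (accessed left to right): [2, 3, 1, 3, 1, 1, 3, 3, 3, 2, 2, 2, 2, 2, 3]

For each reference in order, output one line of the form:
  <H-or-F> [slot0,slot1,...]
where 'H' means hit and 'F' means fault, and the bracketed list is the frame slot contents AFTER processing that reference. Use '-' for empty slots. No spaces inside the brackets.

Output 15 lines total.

F [2,-,-]
F [2,3,-]
F [2,3,1]
H [2,3,1]
H [2,3,1]
H [2,3,1]
H [2,3,1]
H [2,3,1]
H [2,3,1]
H [2,3,1]
H [2,3,1]
H [2,3,1]
H [2,3,1]
H [2,3,1]
H [2,3,1]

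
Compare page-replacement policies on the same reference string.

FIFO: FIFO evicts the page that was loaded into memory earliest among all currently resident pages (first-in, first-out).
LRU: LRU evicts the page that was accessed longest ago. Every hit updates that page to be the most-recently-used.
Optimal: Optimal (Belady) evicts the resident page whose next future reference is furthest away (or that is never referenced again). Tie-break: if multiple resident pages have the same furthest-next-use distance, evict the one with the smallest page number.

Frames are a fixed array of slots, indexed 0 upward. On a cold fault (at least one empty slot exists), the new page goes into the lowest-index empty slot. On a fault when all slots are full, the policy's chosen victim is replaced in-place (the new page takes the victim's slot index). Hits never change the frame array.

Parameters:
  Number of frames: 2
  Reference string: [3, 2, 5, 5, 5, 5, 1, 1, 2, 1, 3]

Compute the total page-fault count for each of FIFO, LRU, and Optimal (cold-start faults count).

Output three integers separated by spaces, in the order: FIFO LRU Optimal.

Answer: 6 6 5

Derivation:
--- FIFO ---
  step 0: ref 3 -> FAULT, frames=[3,-] (faults so far: 1)
  step 1: ref 2 -> FAULT, frames=[3,2] (faults so far: 2)
  step 2: ref 5 -> FAULT, evict 3, frames=[5,2] (faults so far: 3)
  step 3: ref 5 -> HIT, frames=[5,2] (faults so far: 3)
  step 4: ref 5 -> HIT, frames=[5,2] (faults so far: 3)
  step 5: ref 5 -> HIT, frames=[5,2] (faults so far: 3)
  step 6: ref 1 -> FAULT, evict 2, frames=[5,1] (faults so far: 4)
  step 7: ref 1 -> HIT, frames=[5,1] (faults so far: 4)
  step 8: ref 2 -> FAULT, evict 5, frames=[2,1] (faults so far: 5)
  step 9: ref 1 -> HIT, frames=[2,1] (faults so far: 5)
  step 10: ref 3 -> FAULT, evict 1, frames=[2,3] (faults so far: 6)
  FIFO total faults: 6
--- LRU ---
  step 0: ref 3 -> FAULT, frames=[3,-] (faults so far: 1)
  step 1: ref 2 -> FAULT, frames=[3,2] (faults so far: 2)
  step 2: ref 5 -> FAULT, evict 3, frames=[5,2] (faults so far: 3)
  step 3: ref 5 -> HIT, frames=[5,2] (faults so far: 3)
  step 4: ref 5 -> HIT, frames=[5,2] (faults so far: 3)
  step 5: ref 5 -> HIT, frames=[5,2] (faults so far: 3)
  step 6: ref 1 -> FAULT, evict 2, frames=[5,1] (faults so far: 4)
  step 7: ref 1 -> HIT, frames=[5,1] (faults so far: 4)
  step 8: ref 2 -> FAULT, evict 5, frames=[2,1] (faults so far: 5)
  step 9: ref 1 -> HIT, frames=[2,1] (faults so far: 5)
  step 10: ref 3 -> FAULT, evict 2, frames=[3,1] (faults so far: 6)
  LRU total faults: 6
--- Optimal ---
  step 0: ref 3 -> FAULT, frames=[3,-] (faults so far: 1)
  step 1: ref 2 -> FAULT, frames=[3,2] (faults so far: 2)
  step 2: ref 5 -> FAULT, evict 3, frames=[5,2] (faults so far: 3)
  step 3: ref 5 -> HIT, frames=[5,2] (faults so far: 3)
  step 4: ref 5 -> HIT, frames=[5,2] (faults so far: 3)
  step 5: ref 5 -> HIT, frames=[5,2] (faults so far: 3)
  step 6: ref 1 -> FAULT, evict 5, frames=[1,2] (faults so far: 4)
  step 7: ref 1 -> HIT, frames=[1,2] (faults so far: 4)
  step 8: ref 2 -> HIT, frames=[1,2] (faults so far: 4)
  step 9: ref 1 -> HIT, frames=[1,2] (faults so far: 4)
  step 10: ref 3 -> FAULT, evict 1, frames=[3,2] (faults so far: 5)
  Optimal total faults: 5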